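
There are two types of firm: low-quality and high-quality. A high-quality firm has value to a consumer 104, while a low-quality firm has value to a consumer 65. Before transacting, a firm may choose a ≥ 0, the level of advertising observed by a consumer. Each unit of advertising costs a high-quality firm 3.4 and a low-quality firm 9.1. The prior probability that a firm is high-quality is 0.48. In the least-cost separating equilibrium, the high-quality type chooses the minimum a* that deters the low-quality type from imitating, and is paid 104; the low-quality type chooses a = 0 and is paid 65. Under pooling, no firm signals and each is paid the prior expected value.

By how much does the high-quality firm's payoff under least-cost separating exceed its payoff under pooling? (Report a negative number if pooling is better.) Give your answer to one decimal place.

5.7

Least-cost separating signal: a* solves 65 = 104 − 9.1·a*, so a* = (104 − 65)/9.1 ≈ 4.2857.
High-quality type's separating payoff: 104 − 3.4 × a* = 104 − 3.4 × (104 − 65)/9.1 = 104 − 132.6/9.1 ≈ 89.429.
Pooling payoff: 0.48 × 104 + 0.52 × 65 = 83.72.
Difference: 89.429 − 83.72 = 5.709, i.e. 5.7 to one decimal place.
The high-quality type prefers to separate.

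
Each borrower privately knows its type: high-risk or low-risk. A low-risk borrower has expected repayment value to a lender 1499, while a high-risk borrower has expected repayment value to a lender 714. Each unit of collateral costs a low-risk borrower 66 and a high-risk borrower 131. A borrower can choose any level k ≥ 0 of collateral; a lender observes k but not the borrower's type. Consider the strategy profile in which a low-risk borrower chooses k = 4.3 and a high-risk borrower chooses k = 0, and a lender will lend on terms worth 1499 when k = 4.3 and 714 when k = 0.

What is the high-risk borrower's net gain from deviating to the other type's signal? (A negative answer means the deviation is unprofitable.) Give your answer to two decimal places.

Playing k = 0 the high-risk borrower receives 714.
Deviating to k = 4.3 brings payment 1499 at cost 131 × 4.3 = 563.3, netting 935.7.
Gain from deviating: 935.7 − 714 = 221.70.
The gain is positive, so the high-risk type's incentive-compatibility constraint is violated — this profile is not a separating equilibrium.

221.70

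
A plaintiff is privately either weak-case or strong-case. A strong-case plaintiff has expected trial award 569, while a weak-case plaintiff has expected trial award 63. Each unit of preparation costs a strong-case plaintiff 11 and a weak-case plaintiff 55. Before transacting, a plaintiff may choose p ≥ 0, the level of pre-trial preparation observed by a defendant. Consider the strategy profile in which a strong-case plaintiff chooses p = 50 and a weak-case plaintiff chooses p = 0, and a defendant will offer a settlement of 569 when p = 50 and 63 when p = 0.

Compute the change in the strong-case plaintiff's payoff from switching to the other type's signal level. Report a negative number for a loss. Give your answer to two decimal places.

Playing p = 50 the strong-case plaintiff receives 569 − 11 × 50 = 19.
Deviating to p = 0 yields 63 instead.
Gain from deviating: 63 − 19 = 44.00.
The gain is positive, so the strong-case type's incentive-compatibility constraint is violated — this profile is not a separating equilibrium.

44.00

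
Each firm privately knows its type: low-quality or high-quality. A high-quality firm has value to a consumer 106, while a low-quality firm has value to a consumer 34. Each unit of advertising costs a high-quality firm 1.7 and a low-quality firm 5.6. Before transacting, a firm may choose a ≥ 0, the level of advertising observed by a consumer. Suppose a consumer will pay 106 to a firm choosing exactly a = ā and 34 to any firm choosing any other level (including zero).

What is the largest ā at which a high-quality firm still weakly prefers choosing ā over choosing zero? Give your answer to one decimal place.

42.4

Choosing ā yields the high-quality type 106 − 1.7·ā; choosing zero yields 34.
The high-quality type is indifferent at 106 − 1.7·ā = 34, i.e. ā = (106 − 34) / 1.7 ≈ 42.4.
For any ā above 42.4 the high-quality type would rather pool at zero, so separation collapses.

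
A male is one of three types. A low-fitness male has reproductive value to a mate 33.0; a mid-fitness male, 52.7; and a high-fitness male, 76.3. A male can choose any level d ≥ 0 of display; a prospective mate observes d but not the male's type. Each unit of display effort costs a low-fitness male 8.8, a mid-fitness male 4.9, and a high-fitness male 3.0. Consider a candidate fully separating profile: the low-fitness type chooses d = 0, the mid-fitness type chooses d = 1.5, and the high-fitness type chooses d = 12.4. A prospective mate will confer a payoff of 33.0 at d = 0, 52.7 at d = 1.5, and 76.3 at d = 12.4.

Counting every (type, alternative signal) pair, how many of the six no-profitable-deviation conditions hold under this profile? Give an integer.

Low-fitness (own payoff 33.0): to d=1.5 gives 52.7 − 8.8×1.5 = 39.5 → profitable ✗; to d=12.4 gives 76.3 − 8.8×12.4 = -32.82 → no gain ✓.
High-fitness (own payoff 76.3 − 3.0×12.4 = 39.1): to d=0 gives 33.0 → no gain ✓; to d=1.5 gives 52.7 − 3.0×1.5 = 48.2 → profitable ✗.
Mid-fitness (own payoff 52.7 − 4.9×1.5 = 45.35): to d=0 gives 33.0 → no gain ✓; to d=12.4 gives 76.3 − 4.9×12.4 = 15.54 → no gain ✓.
4 of the 6 constraints hold; not an equilibrium.

4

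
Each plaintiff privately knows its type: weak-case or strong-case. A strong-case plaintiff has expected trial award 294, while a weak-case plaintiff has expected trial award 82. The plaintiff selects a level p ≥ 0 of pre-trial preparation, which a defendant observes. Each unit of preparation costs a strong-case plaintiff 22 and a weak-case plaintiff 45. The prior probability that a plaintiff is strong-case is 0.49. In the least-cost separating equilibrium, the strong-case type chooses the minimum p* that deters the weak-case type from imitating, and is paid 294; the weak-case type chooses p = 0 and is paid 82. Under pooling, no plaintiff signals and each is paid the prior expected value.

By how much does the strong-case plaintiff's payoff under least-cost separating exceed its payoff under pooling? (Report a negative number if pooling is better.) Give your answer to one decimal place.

4.5

Least-cost separating signal: p* solves 82 = 294 − 45·p*, so p* = (294 − 82)/45 ≈ 4.7111.
Strong-case type's separating payoff: 294 − 22 × p* = 294 − 22 × (294 − 82)/45 = 294 − 4664/45 ≈ 190.356.
Pooling payoff: 0.49 × 294 + 0.51 × 82 = 185.88.
Difference: 190.356 − 185.88 = 4.476, i.e. 4.5 to one decimal place.
The strong-case type prefers to separate.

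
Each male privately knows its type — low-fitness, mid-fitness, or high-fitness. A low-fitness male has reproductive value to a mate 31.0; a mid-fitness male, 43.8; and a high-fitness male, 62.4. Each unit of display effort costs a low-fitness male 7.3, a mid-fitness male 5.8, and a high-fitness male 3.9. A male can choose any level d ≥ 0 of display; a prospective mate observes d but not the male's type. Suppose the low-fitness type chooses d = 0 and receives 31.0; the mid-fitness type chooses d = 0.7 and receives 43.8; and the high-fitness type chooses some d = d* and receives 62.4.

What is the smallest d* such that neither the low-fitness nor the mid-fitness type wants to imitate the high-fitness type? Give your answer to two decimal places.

Mid-fitness type (on-path payoff 43.8 − 5.8×0.7 = 39.74) won't mimic when 39.74 ≥ 62.4 − 5.8·d*, i.e. d* ≥ 3.91.
Low-fitness type (on-path payoff 31.0) won't mimic when 31.0 ≥ 62.4 − 7.3·d*, i.e. d* ≥ 4.30.
Both must hold, so d* = max(4.30, 3.91) = 4.30. The low-fitness type's constraint binds.

4.30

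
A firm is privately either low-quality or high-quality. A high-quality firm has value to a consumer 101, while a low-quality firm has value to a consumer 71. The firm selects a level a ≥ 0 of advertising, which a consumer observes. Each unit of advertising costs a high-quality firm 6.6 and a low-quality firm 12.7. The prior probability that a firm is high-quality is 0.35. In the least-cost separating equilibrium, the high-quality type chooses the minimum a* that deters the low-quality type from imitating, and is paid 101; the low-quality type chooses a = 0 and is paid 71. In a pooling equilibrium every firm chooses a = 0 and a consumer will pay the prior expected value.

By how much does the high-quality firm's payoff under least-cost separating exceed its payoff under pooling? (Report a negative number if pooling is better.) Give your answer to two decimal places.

3.91

Least-cost separating signal: a* solves 71 = 101 − 12.7·a*, so a* = (101 − 71)/12.7 ≈ 2.3622.
High-quality type's separating payoff: 101 − 6.6 × a* = 101 − 6.6 × (101 − 71)/12.7 = 101 − 198/12.7 ≈ 85.4094.
Pooling payoff: 0.35 × 101 + 0.65 × 71 = 81.5.
Difference: 85.4094 − 81.5 = 3.9094, i.e. 3.91 to two decimal places.
The high-quality type prefers to separate.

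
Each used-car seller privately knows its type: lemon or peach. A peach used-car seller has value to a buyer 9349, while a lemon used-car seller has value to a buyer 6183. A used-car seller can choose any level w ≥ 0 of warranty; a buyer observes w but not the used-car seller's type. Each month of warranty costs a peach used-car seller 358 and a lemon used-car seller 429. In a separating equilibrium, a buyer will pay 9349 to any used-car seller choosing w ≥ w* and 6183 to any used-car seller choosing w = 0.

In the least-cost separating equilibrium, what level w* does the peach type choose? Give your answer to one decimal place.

A lemon used-car seller choosing w = 0 receives 6183.
Imitating at w* instead would pay 9349 at cost 429·w*, netting 9349 − 429·w*.
Indifference: 6183 = 9349 − 429·w*, so w* = (9349 − 6183) / 429 ≈ 7.4.
At w* the lemon type's incentive constraint just binds; the peach type strictly prefers w* since its per-unit cost is lower.

7.4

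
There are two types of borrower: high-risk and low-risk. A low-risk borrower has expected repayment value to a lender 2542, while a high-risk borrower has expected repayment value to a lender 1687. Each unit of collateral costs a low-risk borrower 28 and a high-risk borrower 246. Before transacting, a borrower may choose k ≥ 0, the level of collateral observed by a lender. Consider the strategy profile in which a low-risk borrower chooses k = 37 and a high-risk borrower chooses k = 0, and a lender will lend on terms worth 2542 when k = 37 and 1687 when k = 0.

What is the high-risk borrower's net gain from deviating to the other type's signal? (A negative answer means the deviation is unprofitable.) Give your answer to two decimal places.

-8247.00

Playing k = 0 the high-risk borrower receives 1687.
Deviating to k = 37 brings payment 2542 at cost 246 × 37 = 9102, netting -6560.
Gain from deviating: -6560 − 1687 = -8247.00.
The gain is negative, so the high-risk type's incentive-compatibility constraint is satisfied.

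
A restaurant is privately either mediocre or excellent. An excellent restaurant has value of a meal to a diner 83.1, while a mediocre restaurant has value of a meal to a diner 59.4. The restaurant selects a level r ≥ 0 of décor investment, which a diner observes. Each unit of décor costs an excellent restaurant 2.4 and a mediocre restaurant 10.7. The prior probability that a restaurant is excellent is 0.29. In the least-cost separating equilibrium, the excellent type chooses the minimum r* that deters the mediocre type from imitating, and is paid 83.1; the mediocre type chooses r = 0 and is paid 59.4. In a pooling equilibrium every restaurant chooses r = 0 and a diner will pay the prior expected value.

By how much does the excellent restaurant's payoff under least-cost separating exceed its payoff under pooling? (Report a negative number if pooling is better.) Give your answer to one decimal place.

Least-cost separating signal: r* solves 59.4 = 83.1 − 10.7·r*, so r* = (83.1 − 59.4)/10.7 ≈ 2.2150.
Excellent type's separating payoff: 83.1 − 2.4 × r* = 83.1 − 2.4 × (83.1 − 59.4)/10.7 = 83.1 − 56.88/10.7 ≈ 77.784.
Pooling payoff: 0.29 × 83.1 + 0.71 × 59.4 = 66.273.
Difference: 77.784 − 66.273 = 11.511, i.e. 11.5 to one decimal place.
The excellent type prefers to separate.

11.5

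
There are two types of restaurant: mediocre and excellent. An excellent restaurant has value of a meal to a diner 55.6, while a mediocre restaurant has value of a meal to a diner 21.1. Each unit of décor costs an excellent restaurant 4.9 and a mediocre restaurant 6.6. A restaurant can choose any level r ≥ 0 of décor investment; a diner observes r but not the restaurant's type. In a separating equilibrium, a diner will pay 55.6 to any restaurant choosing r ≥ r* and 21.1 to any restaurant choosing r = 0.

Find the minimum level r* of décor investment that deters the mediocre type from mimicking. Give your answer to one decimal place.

5.2

A mediocre restaurant choosing r = 0 receives 21.1.
Imitating at r* instead would pay 55.6 at cost 6.6·r*, netting 55.6 − 6.6·r*.
Indifference: 21.1 = 55.6 − 6.6·r*, so r* = (55.6 − 21.1) / 6.6 ≈ 5.2.
At r* the mediocre type's incentive constraint just binds; the excellent type strictly prefers r* since its per-unit cost is lower.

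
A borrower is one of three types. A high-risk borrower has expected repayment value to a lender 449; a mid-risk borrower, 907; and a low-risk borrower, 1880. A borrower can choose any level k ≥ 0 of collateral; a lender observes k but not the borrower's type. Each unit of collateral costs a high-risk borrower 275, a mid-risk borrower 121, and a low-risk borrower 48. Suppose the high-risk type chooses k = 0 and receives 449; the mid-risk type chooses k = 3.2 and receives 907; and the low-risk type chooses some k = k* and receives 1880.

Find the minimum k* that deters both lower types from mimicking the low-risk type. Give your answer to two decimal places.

11.24

Mid-risk type (on-path payoff 907 − 121×3.2 = 519.8) won't mimic when 519.8 ≥ 1880 − 121·k*, i.e. k* ≥ 11.24.
High-risk type (on-path payoff 449) won't mimic when 449 ≥ 1880 − 275·k*, i.e. k* ≥ 5.20.
Both must hold, so k* = max(5.20, 11.24) = 11.24. The mid-risk type's constraint binds.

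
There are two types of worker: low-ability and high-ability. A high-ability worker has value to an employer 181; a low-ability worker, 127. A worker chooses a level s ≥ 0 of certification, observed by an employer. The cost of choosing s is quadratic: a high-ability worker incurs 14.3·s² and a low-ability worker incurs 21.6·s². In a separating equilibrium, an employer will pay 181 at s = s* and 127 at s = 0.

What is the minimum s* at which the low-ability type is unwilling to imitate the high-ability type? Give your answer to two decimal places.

The low-ability type at s = 0 receives 127; imitating at s* yields 181 − 21.6·s*².
Indifference: 127 = 181 − 21.6·s*², so s*² = (181 − 127) / 21.6 = 2.5.
s* = √2.5 ≈ 1.58.

1.58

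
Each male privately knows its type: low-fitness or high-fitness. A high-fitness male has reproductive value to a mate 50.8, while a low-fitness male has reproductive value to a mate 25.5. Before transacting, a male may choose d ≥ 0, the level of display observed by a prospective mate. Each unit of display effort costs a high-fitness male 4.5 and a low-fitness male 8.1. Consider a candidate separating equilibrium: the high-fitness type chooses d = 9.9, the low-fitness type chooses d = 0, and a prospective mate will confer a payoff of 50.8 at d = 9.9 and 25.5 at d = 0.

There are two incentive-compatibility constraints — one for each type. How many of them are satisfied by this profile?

1

Low-fitness type: stay at 0 → 25.5; mimic → 50.8 − 8.1 × 9.9 = -29.39. IC holds (25.5 ≥ -29.39).
High-fitness type: signal → 50.8 − 4.5 × 9.9 = 6.25; deviate to 0 → 25.5. IC fails (6.25 < 25.5).
1 of 2 constraints hold, so this profile is not an equilibrium.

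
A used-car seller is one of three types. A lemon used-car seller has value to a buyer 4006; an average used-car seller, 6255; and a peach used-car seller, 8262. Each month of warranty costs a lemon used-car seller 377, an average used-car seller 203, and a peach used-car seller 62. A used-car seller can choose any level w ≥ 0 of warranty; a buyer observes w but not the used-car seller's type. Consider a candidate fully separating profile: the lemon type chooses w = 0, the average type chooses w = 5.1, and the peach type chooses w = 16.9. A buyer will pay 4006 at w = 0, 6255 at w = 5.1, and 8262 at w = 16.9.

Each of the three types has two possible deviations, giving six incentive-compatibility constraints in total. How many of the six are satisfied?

Lemon (own payoff 4006): to w=5.1 gives 6255 − 377×5.1 = 4332.3 → profitable ✗; to w=16.9 gives 8262 − 377×16.9 = 1890.7 → no gain ✓.
Average (own payoff 6255 − 203×5.1 = 5219.7): to w=0 gives 4006 → no gain ✓; to w=16.9 gives 8262 − 203×16.9 = 4831.3 → no gain ✓.
Peach (own payoff 8262 − 62×16.9 = 7214.2): to w=0 gives 4006 → no gain ✓; to w=5.1 gives 6255 − 62×5.1 = 5938.8 → no gain ✓.
5 of the 6 constraints hold; not an equilibrium.

5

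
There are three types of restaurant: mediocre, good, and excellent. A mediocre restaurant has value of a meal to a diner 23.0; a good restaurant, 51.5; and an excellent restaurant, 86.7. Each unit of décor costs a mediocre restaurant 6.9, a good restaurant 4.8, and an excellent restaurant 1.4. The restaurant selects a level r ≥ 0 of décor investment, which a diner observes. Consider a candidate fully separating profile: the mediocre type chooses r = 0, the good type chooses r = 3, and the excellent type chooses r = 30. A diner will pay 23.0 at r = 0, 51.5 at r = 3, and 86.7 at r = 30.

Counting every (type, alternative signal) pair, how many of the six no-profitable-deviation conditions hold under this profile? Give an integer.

Excellent (own payoff 86.7 − 1.4×30 = 44.7): to r=0 gives 23.0 → no gain ✓; to r=3 gives 51.5 − 1.4×3 = 47.3 → profitable ✗.
Mediocre (own payoff 23.0): to r=3 gives 51.5 − 6.9×3 = 30.8 → profitable ✗; to r=30 gives 86.7 − 6.9×30 = -120.3 → no gain ✓.
Good (own payoff 51.5 − 4.8×3 = 37.1): to r=0 gives 23.0 → no gain ✓; to r=30 gives 86.7 − 4.8×30 = -57.3 → no gain ✓.
4 of the 6 constraints hold; not an equilibrium.

4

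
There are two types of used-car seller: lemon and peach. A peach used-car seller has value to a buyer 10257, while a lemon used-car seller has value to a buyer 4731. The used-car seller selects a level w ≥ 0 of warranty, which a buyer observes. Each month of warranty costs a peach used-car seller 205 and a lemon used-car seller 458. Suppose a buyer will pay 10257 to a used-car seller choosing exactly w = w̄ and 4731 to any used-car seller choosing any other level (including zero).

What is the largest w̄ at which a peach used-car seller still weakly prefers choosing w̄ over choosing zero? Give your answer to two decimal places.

26.96

Choosing w̄ yields the peach type 10257 − 205·w̄; choosing zero yields 4731.
The peach type is indifferent at 10257 − 205·w̄ = 4731, i.e. w̄ = (10257 − 4731) / 205 ≈ 26.96.
For any w̄ above 26.96 the peach type would rather pool at zero, so separation collapses.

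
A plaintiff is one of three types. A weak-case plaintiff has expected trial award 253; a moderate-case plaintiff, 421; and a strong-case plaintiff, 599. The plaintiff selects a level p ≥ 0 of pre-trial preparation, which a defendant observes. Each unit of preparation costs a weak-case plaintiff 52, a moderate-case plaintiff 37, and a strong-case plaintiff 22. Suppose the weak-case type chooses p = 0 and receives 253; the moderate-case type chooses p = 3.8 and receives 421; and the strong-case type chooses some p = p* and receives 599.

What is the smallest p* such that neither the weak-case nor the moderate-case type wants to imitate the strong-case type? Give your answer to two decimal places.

8.61

Moderate-case type (on-path payoff 421 − 37×3.8 = 280.4) won't mimic when 280.4 ≥ 599 − 37·p*, i.e. p* ≥ 8.61.
Weak-case type (on-path payoff 253) won't mimic when 253 ≥ 599 − 52·p*, i.e. p* ≥ 6.65.
Both must hold, so p* = max(6.65, 8.61) = 8.61. The moderate-case type's constraint binds.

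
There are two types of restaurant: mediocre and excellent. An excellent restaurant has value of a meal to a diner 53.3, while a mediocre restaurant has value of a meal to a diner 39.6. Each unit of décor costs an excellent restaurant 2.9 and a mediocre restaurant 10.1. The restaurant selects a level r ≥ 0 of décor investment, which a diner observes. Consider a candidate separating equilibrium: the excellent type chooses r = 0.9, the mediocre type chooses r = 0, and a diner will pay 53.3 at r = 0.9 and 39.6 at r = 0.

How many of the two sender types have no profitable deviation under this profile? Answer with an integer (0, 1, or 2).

Excellent type: signal → 53.3 − 2.9 × 0.9 = 50.69; deviate to 0 → 39.6. IC holds (50.69 ≥ 39.6).
Mediocre type: stay at 0 → 39.6; mimic → 53.3 − 10.1 × 0.9 = 44.21. IC fails (39.6 < 44.21).
1 of 2 constraints hold, so this profile is not an equilibrium.

1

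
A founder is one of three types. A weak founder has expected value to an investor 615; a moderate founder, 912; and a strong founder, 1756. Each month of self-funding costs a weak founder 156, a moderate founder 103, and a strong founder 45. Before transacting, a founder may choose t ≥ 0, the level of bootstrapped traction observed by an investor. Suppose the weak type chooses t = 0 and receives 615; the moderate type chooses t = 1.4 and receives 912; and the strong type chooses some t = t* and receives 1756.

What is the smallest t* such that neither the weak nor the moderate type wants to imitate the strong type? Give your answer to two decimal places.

Weak type (on-path payoff 615) won't mimic when 615 ≥ 1756 − 156·t*, i.e. t* ≥ 7.31.
Moderate type (on-path payoff 912 − 103×1.4 = 767.8) won't mimic when 767.8 ≥ 1756 − 103·t*, i.e. t* ≥ 9.59.
Both must hold, so t* = max(7.31, 9.59) = 9.59. The moderate type's constraint binds.

9.59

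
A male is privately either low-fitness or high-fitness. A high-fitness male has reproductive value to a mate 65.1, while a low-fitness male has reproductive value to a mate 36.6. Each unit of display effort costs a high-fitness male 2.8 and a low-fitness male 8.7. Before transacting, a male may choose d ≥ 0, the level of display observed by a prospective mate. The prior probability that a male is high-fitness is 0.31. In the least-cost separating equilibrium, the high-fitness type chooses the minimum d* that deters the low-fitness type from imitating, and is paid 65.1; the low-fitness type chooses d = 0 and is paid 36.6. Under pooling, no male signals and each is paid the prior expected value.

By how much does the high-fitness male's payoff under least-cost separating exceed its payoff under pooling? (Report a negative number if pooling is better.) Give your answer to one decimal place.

Least-cost separating signal: d* solves 36.6 = 65.1 − 8.7·d*, so d* = (65.1 − 36.6)/8.7 ≈ 3.2759.
High-fitness type's separating payoff: 65.1 − 2.8 × d* = 65.1 − 2.8 × (65.1 − 36.6)/8.7 = 65.1 − 79.8/8.7 ≈ 55.928.
Pooling payoff: 0.31 × 65.1 + 0.69 × 36.6 = 45.435.
Difference: 55.928 − 45.435 = 10.493, i.e. 10.5 to one decimal place.
The high-fitness type prefers to separate.

10.5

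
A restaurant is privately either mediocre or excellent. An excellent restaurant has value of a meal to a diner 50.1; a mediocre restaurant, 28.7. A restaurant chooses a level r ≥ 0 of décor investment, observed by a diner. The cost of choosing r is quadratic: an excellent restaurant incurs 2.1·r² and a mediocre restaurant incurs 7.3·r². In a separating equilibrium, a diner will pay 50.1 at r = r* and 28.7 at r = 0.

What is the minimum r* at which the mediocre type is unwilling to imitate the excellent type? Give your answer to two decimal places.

The mediocre type at r = 0 receives 28.7; imitating at r* yields 50.1 − 7.3·r*².
Indifference: 28.7 = 50.1 − 7.3·r*², so r*² = (50.1 − 28.7) / 7.3 ≈ 2.9315.
r* = √2.9315 ≈ 1.71.

1.71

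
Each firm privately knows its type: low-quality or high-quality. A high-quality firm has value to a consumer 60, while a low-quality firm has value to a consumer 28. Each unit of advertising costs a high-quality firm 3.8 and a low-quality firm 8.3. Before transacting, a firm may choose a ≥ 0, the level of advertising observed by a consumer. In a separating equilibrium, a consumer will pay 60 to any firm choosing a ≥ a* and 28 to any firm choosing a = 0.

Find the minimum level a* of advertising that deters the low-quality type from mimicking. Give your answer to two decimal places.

A low-quality firm choosing a = 0 receives 28.
Imitating at a* instead would pay 60 at cost 8.3·a*, netting 60 − 8.3·a*.
Indifference: 28 = 60 − 8.3·a*, so a* = (60 − 28) / 8.3 ≈ 3.86.
This is the low-quality type's binding incentive-compatibility constraint; any a ≥ 3.86 sustains separation on that side.

3.86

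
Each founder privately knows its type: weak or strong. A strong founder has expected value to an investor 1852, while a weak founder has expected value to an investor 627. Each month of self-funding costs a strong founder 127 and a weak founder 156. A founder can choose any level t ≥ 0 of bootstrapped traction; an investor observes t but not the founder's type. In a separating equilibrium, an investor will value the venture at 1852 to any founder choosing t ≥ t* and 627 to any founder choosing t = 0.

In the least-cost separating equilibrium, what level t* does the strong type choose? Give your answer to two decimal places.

7.85

A weak founder choosing t = 0 receives 627.
Imitating at t* instead would pay 1852 at cost 156·t*, netting 1852 − 156·t*.
Indifference: 627 = 1852 − 156·t*, so t* = (1852 − 627) / 156 ≈ 7.85.
This is the weak type's binding incentive-compatibility constraint; any t ≥ 7.85 sustains separation on that side.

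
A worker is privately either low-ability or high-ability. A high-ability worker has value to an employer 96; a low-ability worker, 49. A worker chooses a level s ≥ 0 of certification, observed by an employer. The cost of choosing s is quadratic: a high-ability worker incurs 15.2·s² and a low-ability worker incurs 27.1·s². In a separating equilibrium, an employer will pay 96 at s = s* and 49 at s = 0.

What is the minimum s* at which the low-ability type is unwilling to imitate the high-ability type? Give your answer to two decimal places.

The low-ability type at s = 0 receives 49; imitating at s* yields 96 − 27.1·s*².
Indifference: 49 = 96 − 27.1·s*², so s*² = (96 − 49) / 27.1 ≈ 1.7343.
s* = √1.7343 ≈ 1.32.

1.32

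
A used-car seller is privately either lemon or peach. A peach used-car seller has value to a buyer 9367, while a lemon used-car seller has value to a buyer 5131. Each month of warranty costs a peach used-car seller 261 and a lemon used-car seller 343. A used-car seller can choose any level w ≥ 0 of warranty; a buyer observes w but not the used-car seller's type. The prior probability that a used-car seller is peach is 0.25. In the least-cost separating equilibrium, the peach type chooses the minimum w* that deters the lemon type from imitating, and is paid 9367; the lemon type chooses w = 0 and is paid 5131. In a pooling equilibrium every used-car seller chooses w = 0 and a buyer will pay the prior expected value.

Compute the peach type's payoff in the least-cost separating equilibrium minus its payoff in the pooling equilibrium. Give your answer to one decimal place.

Least-cost separating signal: w* solves 5131 = 9367 − 343·w*, so w* = (9367 − 5131)/343 ≈ 12.3499.
Peach type's separating payoff: 9367 − 261 × w* = 9367 − 261 × (9367 − 5131)/343 = 9367 − 1105596/343 ≈ 6143.688.
Pooling payoff: 0.25 × 9367 + 0.75 × 5131 = 6190.
Difference: 6143.688 − 6190 = -46.312, i.e. -46.3 to one decimal place.
The peach type would prefer the pooling outcome.

-46.3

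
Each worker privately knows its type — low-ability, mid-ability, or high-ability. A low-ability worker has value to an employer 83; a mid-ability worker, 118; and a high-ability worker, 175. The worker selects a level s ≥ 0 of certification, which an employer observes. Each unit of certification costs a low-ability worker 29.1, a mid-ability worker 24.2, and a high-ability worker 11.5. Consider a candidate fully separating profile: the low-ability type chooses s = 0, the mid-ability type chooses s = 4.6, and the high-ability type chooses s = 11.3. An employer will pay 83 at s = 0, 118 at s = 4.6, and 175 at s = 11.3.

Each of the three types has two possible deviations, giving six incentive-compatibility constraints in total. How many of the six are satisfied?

3

High-ability (own payoff 175 − 11.5×11.3 = 45.05): to s=0 gives 83 → profitable ✗; to s=4.6 gives 118 − 11.5×4.6 = 65.1 → profitable ✗.
Low-ability (own payoff 83): to s=4.6 gives 118 − 29.1×4.6 = -15.86 → no gain ✓; to s=11.3 gives 175 − 29.1×11.3 = -153.83 → no gain ✓.
Mid-ability (own payoff 118 − 24.2×4.6 = 6.68): to s=0 gives 83 → profitable ✗; to s=11.3 gives 175 − 24.2×11.3 = -98.46 → no gain ✓.
3 of the 6 constraints hold; not an equilibrium.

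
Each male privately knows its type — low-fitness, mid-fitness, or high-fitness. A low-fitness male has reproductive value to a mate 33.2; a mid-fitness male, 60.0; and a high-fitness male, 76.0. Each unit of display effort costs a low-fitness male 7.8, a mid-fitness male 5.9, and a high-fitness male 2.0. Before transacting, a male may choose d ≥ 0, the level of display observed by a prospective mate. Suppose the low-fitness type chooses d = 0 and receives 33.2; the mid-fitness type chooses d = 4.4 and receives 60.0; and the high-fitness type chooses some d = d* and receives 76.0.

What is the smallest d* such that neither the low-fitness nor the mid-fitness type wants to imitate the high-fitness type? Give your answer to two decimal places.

7.11

Mid-fitness type (on-path payoff 60.0 − 5.9×4.4 = 34.04) won't mimic when 34.04 ≥ 76.0 − 5.9·d*, i.e. d* ≥ 7.11.
Low-fitness type (on-path payoff 33.2) won't mimic when 33.2 ≥ 76.0 − 7.8·d*, i.e. d* ≥ 5.49.
Both must hold, so d* = max(5.49, 7.11) = 7.11. The mid-fitness type's constraint binds.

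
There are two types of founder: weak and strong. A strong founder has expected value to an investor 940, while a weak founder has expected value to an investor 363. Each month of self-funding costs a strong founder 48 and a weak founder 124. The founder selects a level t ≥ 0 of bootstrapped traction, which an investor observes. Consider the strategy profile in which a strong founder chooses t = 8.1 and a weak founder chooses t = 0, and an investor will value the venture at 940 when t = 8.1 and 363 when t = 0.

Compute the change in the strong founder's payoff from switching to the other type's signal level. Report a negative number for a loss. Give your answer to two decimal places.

-188.20

Playing t = 8.1 the strong founder receives 940 − 48 × 8.1 = 551.2.
Deviating to t = 0 yields 363 instead.
Gain from deviating: 363 − 551.2 = -188.20.
The gain is negative, so the strong type's incentive-compatibility constraint is satisfied.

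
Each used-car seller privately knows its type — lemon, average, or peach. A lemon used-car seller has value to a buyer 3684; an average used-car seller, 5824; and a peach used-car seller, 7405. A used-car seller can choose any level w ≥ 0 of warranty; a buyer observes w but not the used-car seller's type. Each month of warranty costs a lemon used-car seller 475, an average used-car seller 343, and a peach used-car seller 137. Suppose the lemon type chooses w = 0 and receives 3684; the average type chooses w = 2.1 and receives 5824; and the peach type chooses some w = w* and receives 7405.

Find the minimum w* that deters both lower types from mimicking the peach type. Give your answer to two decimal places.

7.83

Lemon type (on-path payoff 3684) won't mimic when 3684 ≥ 7405 − 475·w*, i.e. w* ≥ 7.83.
Average type (on-path payoff 5824 − 343×2.1 = 5103.7) won't mimic when 5103.7 ≥ 7405 − 343·w*, i.e. w* ≥ 6.71.
Both must hold, so w* = max(7.83, 6.71) = 7.83. The lemon type's constraint binds.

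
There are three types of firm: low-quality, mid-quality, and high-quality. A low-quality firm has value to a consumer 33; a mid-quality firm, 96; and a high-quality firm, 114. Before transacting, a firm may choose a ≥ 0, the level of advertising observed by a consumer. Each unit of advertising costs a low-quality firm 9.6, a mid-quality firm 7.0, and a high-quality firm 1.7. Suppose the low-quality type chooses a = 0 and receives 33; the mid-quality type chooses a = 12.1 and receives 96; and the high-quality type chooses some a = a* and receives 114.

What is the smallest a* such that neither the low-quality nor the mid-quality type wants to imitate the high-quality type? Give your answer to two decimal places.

Mid-quality type (on-path payoff 96 − 7.0×12.1 = 11.3) won't mimic when 11.3 ≥ 114 − 7.0·a*, i.e. a* ≥ 14.67.
Low-quality type (on-path payoff 33) won't mimic when 33 ≥ 114 − 9.6·a*, i.e. a* ≥ 8.44.
Both must hold, so a* = max(8.44, 14.67) = 14.67. The mid-quality type's constraint binds.

14.67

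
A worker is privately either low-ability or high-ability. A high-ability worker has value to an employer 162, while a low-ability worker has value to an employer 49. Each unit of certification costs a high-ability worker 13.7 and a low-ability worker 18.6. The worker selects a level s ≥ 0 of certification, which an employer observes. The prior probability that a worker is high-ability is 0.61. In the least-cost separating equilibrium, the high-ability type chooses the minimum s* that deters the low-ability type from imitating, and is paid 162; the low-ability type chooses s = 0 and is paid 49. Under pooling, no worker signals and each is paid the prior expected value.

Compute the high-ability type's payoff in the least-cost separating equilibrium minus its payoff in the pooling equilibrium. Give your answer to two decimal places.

-39.16

Least-cost separating signal: s* solves 49 = 162 − 18.6·s*, so s* = (162 − 49)/18.6 ≈ 6.0753.
High-ability type's separating payoff: 162 − 13.7 × s* = 162 − 13.7 × (162 − 49)/18.6 = 162 − 1548.1/18.6 ≈ 78.7688.
Pooling payoff: 0.61 × 162 + 0.39 × 49 = 117.93.
Difference: 78.7688 − 117.93 = -39.1612, i.e. -39.16 to two decimal places.
The high-ability type would prefer the pooling outcome.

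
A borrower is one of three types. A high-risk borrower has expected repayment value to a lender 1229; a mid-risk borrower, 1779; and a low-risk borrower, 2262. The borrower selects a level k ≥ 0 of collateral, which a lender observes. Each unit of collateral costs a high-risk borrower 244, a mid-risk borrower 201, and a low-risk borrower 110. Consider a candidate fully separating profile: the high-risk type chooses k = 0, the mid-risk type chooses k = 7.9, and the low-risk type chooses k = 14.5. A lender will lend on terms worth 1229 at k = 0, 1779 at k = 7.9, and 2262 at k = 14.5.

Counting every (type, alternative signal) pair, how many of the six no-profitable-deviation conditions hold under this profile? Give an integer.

High-risk (own payoff 1229): to k=7.9 gives 1779 − 244×7.9 = -148.6 → no gain ✓; to k=14.5 gives 2262 − 244×14.5 = -1276 → no gain ✓.
Low-risk (own payoff 2262 − 110×14.5 = 667): to k=0 gives 1229 → profitable ✗; to k=7.9 gives 1779 − 110×7.9 = 910 → profitable ✗.
Mid-risk (own payoff 1779 − 201×7.9 = 191.1): to k=0 gives 1229 → profitable ✗; to k=14.5 gives 2262 − 201×14.5 = -652.5 → no gain ✓.
3 of the 6 constraints hold; not an equilibrium.

3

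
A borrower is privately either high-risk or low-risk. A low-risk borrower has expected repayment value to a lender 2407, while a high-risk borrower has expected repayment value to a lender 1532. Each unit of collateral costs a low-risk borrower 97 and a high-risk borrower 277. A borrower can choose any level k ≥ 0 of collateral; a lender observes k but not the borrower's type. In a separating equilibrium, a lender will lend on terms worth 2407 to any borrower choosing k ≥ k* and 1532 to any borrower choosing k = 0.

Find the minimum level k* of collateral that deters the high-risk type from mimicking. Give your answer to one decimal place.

3.2

A high-risk borrower choosing k = 0 receives 1532.
Imitating at k* instead would pay 2407 at cost 277·k*, netting 2407 − 277·k*.
Indifference: 1532 = 2407 − 277·k*, so k* = (2407 − 1532) / 277 ≈ 3.2.
At k* the high-risk type's incentive constraint just binds; the low-risk type strictly prefers k* since its per-unit cost is lower.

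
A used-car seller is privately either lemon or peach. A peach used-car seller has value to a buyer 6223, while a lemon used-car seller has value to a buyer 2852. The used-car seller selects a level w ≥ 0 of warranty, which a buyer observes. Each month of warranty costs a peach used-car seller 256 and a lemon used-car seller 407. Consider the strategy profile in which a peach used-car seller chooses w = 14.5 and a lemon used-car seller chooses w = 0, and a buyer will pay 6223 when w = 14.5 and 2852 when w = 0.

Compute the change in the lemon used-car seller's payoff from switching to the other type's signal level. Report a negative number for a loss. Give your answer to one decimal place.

-2530.5

Playing w = 0 the lemon used-car seller receives 2852.
Deviating to w = 14.5 brings payment 6223 at cost 407 × 14.5 = 5901.5, netting 321.5.
Gain from deviating: 321.5 − 2852 = -2530.5.
The gain is negative, so the lemon type's incentive-compatibility constraint is satisfied.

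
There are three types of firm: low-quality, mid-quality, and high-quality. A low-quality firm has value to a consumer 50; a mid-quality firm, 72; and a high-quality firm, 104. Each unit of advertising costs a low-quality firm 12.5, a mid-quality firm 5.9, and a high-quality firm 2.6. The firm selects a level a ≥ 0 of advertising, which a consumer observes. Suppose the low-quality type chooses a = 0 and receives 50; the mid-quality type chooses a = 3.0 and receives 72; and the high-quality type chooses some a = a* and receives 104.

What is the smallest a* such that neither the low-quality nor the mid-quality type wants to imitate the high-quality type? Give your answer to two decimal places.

Low-quality type (on-path payoff 50) won't mimic when 50 ≥ 104 − 12.5·a*, i.e. a* ≥ 4.32.
Mid-quality type (on-path payoff 72 − 5.9×3.0 = 54.3) won't mimic when 54.3 ≥ 104 − 5.9·a*, i.e. a* ≥ 8.42.
Both must hold, so a* = max(4.32, 8.42) = 8.42. The mid-quality type's constraint binds.

8.42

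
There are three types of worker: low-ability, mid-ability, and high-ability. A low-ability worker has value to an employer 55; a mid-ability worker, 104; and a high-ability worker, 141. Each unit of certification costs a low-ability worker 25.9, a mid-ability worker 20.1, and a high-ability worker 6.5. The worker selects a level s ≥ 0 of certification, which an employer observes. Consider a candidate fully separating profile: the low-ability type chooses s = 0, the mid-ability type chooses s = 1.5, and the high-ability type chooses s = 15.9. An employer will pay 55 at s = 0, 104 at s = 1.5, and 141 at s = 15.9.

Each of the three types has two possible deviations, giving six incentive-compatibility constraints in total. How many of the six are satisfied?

Low-ability (own payoff 55): to s=1.5 gives 104 − 25.9×1.5 = 65.15 → profitable ✗; to s=15.9 gives 141 − 25.9×15.9 = -270.81 → no gain ✓.
Mid-ability (own payoff 104 − 20.1×1.5 = 73.85): to s=0 gives 55 → no gain ✓; to s=15.9 gives 141 − 20.1×15.9 = -178.59 → no gain ✓.
High-ability (own payoff 141 − 6.5×15.9 = 37.65): to s=0 gives 55 → profitable ✗; to s=1.5 gives 104 − 6.5×1.5 = 94.25 → profitable ✗.
3 of the 6 constraints hold; not an equilibrium.

3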